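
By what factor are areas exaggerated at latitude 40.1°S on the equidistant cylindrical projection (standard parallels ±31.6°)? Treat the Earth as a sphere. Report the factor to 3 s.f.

With standard parallel φ₀ = 31.6°, the equirectangular projection gives x = Rλ cos φ₀, y = Rφ, so h = 1 and k = cos 31.6° / cos φ.
Areal scale = h·k = 1 × cos φ₀ / cos φ; at 40.1°, h = 1.000, k = 1.113, so h·k = 1.113.

1.11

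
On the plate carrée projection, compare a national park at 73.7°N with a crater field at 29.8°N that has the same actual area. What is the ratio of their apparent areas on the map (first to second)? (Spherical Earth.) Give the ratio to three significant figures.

3.09

Plate carrée maps x = Rλ, y = Rφ. The meridian scale is h = 1 and the parallel scale is k = 1/cos φ = sec φ.
Areal scale at 73.7°: h·k = 1.000 × 3.563 = 3.563.
Areal scale at 29.8°: h·k = 1.000 × 1.152 = 1.152.
Ratio = 3.563/1.152 ≈ 3.09.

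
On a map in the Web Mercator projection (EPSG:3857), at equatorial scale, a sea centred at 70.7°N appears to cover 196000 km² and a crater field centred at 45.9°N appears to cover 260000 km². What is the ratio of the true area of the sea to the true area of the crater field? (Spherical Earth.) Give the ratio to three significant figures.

0.170

Mercator's areal exaggeration is sec²φ; hence true area = (apparent area) · cos²φ.
True area of sea: 196000 × cos²(70.7°) = 196000 × 0.1092 = 21410 km².
True area of crater field: 260000 × cos²(45.9°) = 260000 × 0.4843 = 125900 km².
Ratio = 21410 / 125900 ≈ 0.170.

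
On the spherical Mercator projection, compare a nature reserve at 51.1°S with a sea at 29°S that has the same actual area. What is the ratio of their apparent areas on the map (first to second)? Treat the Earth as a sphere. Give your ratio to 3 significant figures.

1.94

Mercator is conformal with k = sec φ, so areal scale = k² = sec²φ.
At 51.1°: sec²(51.1°) = 1/0.6280² = 2.536.
At 29°: sec²(29°) = 1/0.8746² = 1.307.
Ratio = 2.536/1.307 = cos²(29°)/cos²(51.1°) ≈ 1.94.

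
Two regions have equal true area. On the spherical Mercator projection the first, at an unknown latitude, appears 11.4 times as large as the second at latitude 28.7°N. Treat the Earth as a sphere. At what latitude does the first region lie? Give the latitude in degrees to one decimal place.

74.9°

Mercator areal scale is sec²φ, so apparent-area ratio = sec²φ₁ / sec²φ₂ = cos²φ₂ / cos²φ₁.
cos²φ₂ / cos²φ₁ = 11.4  ⇒  cos φ₁ = cos 28.7° / √11.4 = 0.8771/3.376 = 0.2598.
φ₁ = arccos(0.2598) ≈ 74.9°.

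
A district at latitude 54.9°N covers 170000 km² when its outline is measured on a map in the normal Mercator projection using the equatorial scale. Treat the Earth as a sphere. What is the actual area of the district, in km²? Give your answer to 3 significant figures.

For Mercator, h = k = sec φ (a conformal cylindrical projection has a single point scale, 1/cos φ).
Areal scale = k² = sec²φ = 1/cos²(54.9°) = 1/0.5750² = 3.025.
True area = apparent / (areal scale) = 170000 / 3.025 ≈ 56200 km².

56200 km²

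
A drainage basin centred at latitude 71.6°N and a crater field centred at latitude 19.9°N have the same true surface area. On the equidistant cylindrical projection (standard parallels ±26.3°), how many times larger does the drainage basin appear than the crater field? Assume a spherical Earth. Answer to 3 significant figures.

2.98

In the equirectangular projection with standard parallel φ₀ = 26.3° (x = Rλ cos φ₀, y = Rφ), meridians are true-scale (h = 1) and the parallel scale is k = cos φ₀ / cos φ.
Areal scale at 71.6°: h·k = 1.000 × 2.840 = 2.840.
Areal scale at 19.9°: h·k = 1.000 × 0.9534 = 0.9534.
Ratio = 2.840/0.9534 ≈ 2.98.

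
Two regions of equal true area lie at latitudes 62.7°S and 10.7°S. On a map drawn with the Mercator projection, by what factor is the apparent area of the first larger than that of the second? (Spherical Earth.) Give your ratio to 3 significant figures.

4.59

Mercator areal scale is sec²φ.
At 62.7°: sec²(62.7°) = 1/0.4586² = 4.754.
At 10.7°: sec²(10.7°) = 1/0.9826² = 1.036.
Ratio = 4.754/1.036 = cos²(10.7°)/cos²(62.7°) ≈ 4.59.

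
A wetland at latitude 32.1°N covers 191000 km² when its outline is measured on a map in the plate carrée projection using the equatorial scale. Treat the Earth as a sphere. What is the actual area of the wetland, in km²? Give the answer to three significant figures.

162000 km²

For the equirectangular projection with φ₀ = 0 (plate carrée), h = 1 along meridians and k = sec φ along parallels.
Areal scale = h·k = 1 × sec φ; at 32.1°, h = 1.000, k = 1.180, so h·k = 1.180.
True area = apparent / (areal scale) = 191000 / 1.180 ≈ 162000 km².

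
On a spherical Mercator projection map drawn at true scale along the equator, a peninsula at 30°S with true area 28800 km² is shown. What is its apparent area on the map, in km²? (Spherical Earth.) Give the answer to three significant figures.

38400 km²

The Mercator projection is conformal; its linear scale factor is the same in every direction and equals sec φ = 1/cos φ.
Areal scale = k² = sec²φ = 1/cos²(30°) = 1/0.8660² = 1.333.
Apparent area = 28800 × 1.333 ≈ 38400 km².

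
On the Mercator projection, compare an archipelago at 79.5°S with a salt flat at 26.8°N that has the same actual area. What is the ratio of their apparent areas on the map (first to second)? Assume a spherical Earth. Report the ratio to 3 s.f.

24.0

Mercator areal scale is sec²φ.
At 79.5°: sec²(79.5°) = 1/0.1822² = 30.11.
At 26.8°: sec²(26.8°) = 1/0.8926² = 1.255.
Ratio = 30.11/1.255 = cos²(26.8°)/cos²(79.5°) ≈ 24.0.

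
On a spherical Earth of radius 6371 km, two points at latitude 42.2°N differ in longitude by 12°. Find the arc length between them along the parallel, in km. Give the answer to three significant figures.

988 km

Arc length along a parallel = R cos φ · Δλ (with Δλ in radians).
= 6371 × cos 42.2° × (12° × π/180) = 6371 × 0.7408 × 0.2094 ≈ 988 km.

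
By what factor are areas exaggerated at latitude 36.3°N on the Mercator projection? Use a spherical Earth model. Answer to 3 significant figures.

1.54

For Mercator, h = k = sec φ (a conformal cylindrical projection has a single point scale, 1/cos φ).
Areal scale = k² = sec²φ = 1/cos²(36.3°) = 1/0.8059² = 1.540.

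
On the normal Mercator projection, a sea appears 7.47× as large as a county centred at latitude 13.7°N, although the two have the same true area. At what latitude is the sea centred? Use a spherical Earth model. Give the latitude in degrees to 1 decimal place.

For equal true areas on Mercator, apparent areas scale as sec²φ, so the ratio is cos²φ₂ / cos²φ₁.
cos²φ₂ / cos²φ₁ = 7.47  ⇒  cos φ₁ = cos 13.7° / √7.47 = 0.9715/2.733 = 0.3555.
φ₁ = arccos(0.3555) ≈ 69.2°.

69.2°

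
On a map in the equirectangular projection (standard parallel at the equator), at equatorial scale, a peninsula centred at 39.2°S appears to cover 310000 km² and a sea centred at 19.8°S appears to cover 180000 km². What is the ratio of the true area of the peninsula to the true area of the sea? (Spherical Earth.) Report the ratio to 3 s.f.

On the plate carrée, areal scale = h·k = 1 × sec φ, so true area = apparent × cos φ.
True area of peninsula: 310000 × cos(39.2°) = 310000 × 0.7749 = 240200 km².
True area of sea: 180000 × cos(19.8°) = 180000 × 0.9409 = 169400 km².
Ratio = 240200 / 169400 ≈ 1.42.

1.42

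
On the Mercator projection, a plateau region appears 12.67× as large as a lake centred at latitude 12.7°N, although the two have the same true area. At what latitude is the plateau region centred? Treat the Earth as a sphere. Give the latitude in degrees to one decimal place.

74.1°

Mercator areal scale is sec²φ, so apparent-area ratio = sec²φ₁ / sec²φ₂ = cos²φ₂ / cos²φ₁.
cos²φ₂ / cos²φ₁ = 12.67  ⇒  cos φ₁ = cos 12.7° / √12.67 = 0.9755/3.559 = 0.2741.
φ₁ = arccos(0.2741) ≈ 74.1°.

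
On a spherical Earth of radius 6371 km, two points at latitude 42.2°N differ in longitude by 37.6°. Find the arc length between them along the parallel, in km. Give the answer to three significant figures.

3100 km

Arc length along a parallel = R cos φ · Δλ (with Δλ in radians).
= 6371 × cos 42.2° × (37.6° × π/180) = 6371 × 0.7408 × 0.6562 ≈ 3100 km.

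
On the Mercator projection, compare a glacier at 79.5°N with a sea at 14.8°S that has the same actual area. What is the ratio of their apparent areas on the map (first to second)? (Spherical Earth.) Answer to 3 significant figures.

Mercator is conformal with k = sec φ, so areal scale = k² = sec²φ.
At 79.5°: sec²(79.5°) = 1/0.1822² = 30.11.
At 14.8°: sec²(14.8°) = 1/0.9668² = 1.070.
Ratio = 30.11/1.070 = cos²(14.8°)/cos²(79.5°) ≈ 28.1.

28.1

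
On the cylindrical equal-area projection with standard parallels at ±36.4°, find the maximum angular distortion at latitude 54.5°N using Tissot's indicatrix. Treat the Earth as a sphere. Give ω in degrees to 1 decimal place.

36.8°

Cylindrical equal-area (φ₀ = 36.4°): h = cos φ / cos 36.4° along meridians, k = cos 36.4° / cos φ along parallels; h·k = 1.
At 54.5°: h = 0.7215, k = 1.386; principal scales a = 1.386, b = 0.7215.
sin(ω/2) = (a − b)/(a + b) = 0.6646/2.108 = 0.3153, so ω = 2 arcsin(0.3153) ≈ 36.8°.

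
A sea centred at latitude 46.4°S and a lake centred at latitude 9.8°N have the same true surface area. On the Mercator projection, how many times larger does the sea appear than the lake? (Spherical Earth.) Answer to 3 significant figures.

On Mercator, area is exaggerated by sec²φ = 1/cos²φ.
At 46.4°: sec²(46.4°) = 1/0.6896² = 2.103.
At 9.8°: sec²(9.8°) = 1/0.9854² = 1.030.
Ratio = 2.103/1.030 = cos²(9.8°)/cos²(46.4°) ≈ 2.04.

2.04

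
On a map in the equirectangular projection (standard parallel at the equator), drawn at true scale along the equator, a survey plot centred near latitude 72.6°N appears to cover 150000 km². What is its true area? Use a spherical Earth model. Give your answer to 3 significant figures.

44900 km²

Plate carrée maps x = Rλ, y = Rφ. The meridian scale is h = 1 and the parallel scale is k = 1/cos φ = sec φ.
Areal scale = h·k = 1 × sec φ; at 72.6°, h = 1.000, k = 3.344, so h·k = 3.344.
True area = apparent / (areal scale) = 150000 / 3.344 ≈ 44900 km².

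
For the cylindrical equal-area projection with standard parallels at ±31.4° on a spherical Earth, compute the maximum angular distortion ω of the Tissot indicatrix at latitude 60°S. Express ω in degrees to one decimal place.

A cylindrical equal-area projection with standard parallel φ₀ has meridian scale h = cos φ / cos φ₀ and parallel scale k = cos φ₀ / cos φ (so areas are preserved, h·k = 1).
At 60°: h = 0.5858, k = 1.707; principal scales a = 1.707, b = 0.5858.
sin(ω/2) = (a − b)/(a + b) = 1.121/2.293 = 0.4890, so ω = 2 arcsin(0.4890) ≈ 58.6°.

58.6°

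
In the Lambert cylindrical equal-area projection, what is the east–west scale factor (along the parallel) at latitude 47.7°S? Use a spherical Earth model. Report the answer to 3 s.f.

1.49

The Lambert cylindrical equal-area projection is the cylindrical equal-area projection with its standard parallel at the equator (φ₀ = 0). Cylindrical equal-area (φ₀ = 0°): h = cos φ / cos 0° along meridians, k = cos 0° / cos φ along parallels; h·k = 1.
k = cos 0° / cos 47.7° = 1.000/0.6730 = 1.486.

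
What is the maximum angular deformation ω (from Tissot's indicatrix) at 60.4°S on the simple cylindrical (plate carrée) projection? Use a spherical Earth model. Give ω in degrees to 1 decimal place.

39.6°

In the plate carrée (x = Rλ, y = Rφ), meridians are true-scale (h = 1) and parallels are stretched by k = sec φ.
At 60.4°: h = 1.000, k = 2.025; principal scales a = 2.025, b = 1.000.
sin(ω/2) = (a − b)/(a + b) = 1.025/3.025 = 0.3387, so ω = 2 arcsin(0.3387) ≈ 39.6°.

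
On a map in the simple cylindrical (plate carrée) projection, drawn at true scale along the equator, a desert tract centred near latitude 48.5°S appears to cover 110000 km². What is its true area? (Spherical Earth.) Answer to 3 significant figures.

72900 km²

Plate carrée maps x = Rλ, y = Rφ. The meridian scale is h = 1 and the parallel scale is k = 1/cos φ = sec φ.
Areal scale = h·k = 1 × sec φ; at 48.5°, h = 1.000, k = 1.509, so h·k = 1.509.
True area = apparent / (areal scale) = 110000 / 1.509 ≈ 72900 km².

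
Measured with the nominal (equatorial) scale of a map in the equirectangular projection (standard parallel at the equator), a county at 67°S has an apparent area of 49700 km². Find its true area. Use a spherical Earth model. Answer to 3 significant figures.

In the plate carrée (x = Rλ, y = Rφ), meridians are true-scale (h = 1) and parallels are stretched by k = sec φ.
Areal scale = h·k = 1 × sec φ; at 67°, h = 1.000, k = 2.559, so h·k = 2.559.
True area = apparent / (areal scale) = 49700 / 2.559 ≈ 19400 km².

19400 km²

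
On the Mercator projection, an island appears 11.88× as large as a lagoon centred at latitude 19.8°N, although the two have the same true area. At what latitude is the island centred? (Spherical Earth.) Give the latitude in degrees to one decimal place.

For equal true areas on Mercator, apparent areas scale as sec²φ, so the ratio is cos²φ₂ / cos²φ₁.
cos²φ₂ / cos²φ₁ = 11.88  ⇒  cos φ₁ = cos 19.8° / √11.88 = 0.9409/3.447 = 0.2730.
φ₁ = arccos(0.2730) ≈ 74.2°.

74.2°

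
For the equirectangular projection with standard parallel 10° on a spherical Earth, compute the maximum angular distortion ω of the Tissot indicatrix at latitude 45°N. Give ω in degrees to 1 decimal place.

With standard parallel φ₀ = 10°, the equirectangular projection gives x = Rλ cos φ₀, y = Rφ, so h = 1 and k = cos 10° / cos φ.
At 45°: h = 1.000, k = 1.393; principal scales a = 1.393, b = 1.000.
sin(ω/2) = (a − b)/(a + b) = 0.3927/2.393 = 0.1641, so ω = 2 arcsin(0.1641) ≈ 18.9°.

18.9°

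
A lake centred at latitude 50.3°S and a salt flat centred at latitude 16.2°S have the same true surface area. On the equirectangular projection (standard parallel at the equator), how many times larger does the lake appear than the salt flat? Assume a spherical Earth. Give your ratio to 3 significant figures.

Plate carrée maps x = Rλ, y = Rφ. The meridian scale is h = 1 and the parallel scale is k = 1/cos φ = sec φ.
Areal scale at 50.3°: h·k = 1.000 × 1.566 = 1.566.
Areal scale at 16.2°: h·k = 1.000 × 1.041 = 1.041.
Ratio = 1.566/1.041 ≈ 1.50.

1.50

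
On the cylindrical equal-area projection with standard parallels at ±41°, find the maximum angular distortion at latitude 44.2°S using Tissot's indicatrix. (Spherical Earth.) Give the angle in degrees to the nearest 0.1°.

5.9°

Cylindrical equal-area (φ₀ = 41°): h = cos φ / cos 41° along meridians, k = cos 41° / cos φ along parallels; h·k = 1.
At 44.2°: h = 0.9499, k = 1.053; principal scales a = 1.053, b = 0.9499.
sin(ω/2) = (a − b)/(a + b) = 0.1028/2.003 = 0.05134, so ω = 2 arcsin(0.05134) ≈ 5.9°.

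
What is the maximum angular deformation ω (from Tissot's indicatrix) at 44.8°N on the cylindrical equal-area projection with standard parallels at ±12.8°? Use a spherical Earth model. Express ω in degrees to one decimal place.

A cylindrical equal-area projection with standard parallel φ₀ has meridian scale h = cos φ / cos φ₀ and parallel scale k = cos φ₀ / cos φ (so areas are preserved, h·k = 1).
At 44.8°: h = 0.7277, k = 1.374; principal scales a = 1.374, b = 0.7277.
sin(ω/2) = (a − b)/(a + b) = 0.6466/2.102 = 0.3076, so ω = 2 arcsin(0.3076) ≈ 35.8°.

35.8°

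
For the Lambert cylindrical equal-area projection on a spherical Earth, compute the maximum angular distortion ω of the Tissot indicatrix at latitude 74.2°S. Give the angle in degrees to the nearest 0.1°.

The Lambert cylindrical equal-area projection is the cylindrical equal-area projection with its standard parallel at the equator (φ₀ = 0). For cylindrical equal-area with standard parallel φ₀, h = cos φ / cos φ₀ and k = cos φ₀ / cos φ, so h·k = 1.
At 74.2°: h = 0.2723, k = 3.673; principal scales a = 3.673, b = 0.2723.
sin(ω/2) = (a − b)/(a + b) = 3.400/3.945 = 0.8620, so ω = 2 arcsin(0.8620) ≈ 119.1°.

119.1°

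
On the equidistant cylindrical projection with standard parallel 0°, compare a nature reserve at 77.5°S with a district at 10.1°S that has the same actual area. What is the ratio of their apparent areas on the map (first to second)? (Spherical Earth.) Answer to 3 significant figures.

In the plate carrée (x = Rλ, y = Rφ), meridians are true-scale (h = 1) and parallels are stretched by k = sec φ.
Areal scale at 77.5°: h·k = 1.000 × 4.620 = 4.620.
Areal scale at 10.1°: h·k = 1.000 × 1.016 = 1.016.
Ratio = 4.620/1.016 ≈ 4.55.

4.55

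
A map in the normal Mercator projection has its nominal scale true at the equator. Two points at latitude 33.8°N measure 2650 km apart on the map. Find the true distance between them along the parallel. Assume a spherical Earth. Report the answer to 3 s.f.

The Mercator projection is conformal; its linear scale factor is the same in every direction and equals sec φ = 1/cos φ.
Along the parallel at 33.8°, map distances are exaggerated by k = sec 33.8° = 1.203.
True distance = 2650 / 1.203 = 2650 × cos 33.8° ≈ 2200 km.

2200 km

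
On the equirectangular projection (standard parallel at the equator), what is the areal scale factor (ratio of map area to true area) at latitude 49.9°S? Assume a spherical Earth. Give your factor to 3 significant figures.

Plate carrée maps x = Rλ, y = Rφ. The meridian scale is h = 1 and the parallel scale is k = 1/cos φ = sec φ.
Areal scale = h·k = 1 × sec φ; at 49.9°, h = 1.000, k = 1.552, so h·k = 1.552.

1.55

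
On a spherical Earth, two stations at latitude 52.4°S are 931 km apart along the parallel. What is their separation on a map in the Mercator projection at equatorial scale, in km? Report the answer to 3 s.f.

1530 km

Mercator is conformal, so the point scale is isotropic: h = k = sec φ = 1/cos φ.
Along the parallel, k = sec 52.4° = 1/0.6101 = 1.639.
Map distance = 931 × 1.639 ≈ 1530 km.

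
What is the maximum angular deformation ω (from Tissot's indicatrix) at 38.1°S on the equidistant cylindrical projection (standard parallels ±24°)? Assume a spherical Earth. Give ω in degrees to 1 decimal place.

8.5°

With standard parallel φ₀ = 24°, the equirectangular projection gives x = Rλ cos φ₀, y = Rφ, so h = 1 and k = cos 24° / cos φ.
At 38.1°: h = 1.000, k = 1.161; principal scales a = 1.161, b = 1.000.
sin(ω/2) = (a − b)/(a + b) = 0.1609/2.161 = 0.07446, so ω = 2 arcsin(0.07446) ≈ 8.5°.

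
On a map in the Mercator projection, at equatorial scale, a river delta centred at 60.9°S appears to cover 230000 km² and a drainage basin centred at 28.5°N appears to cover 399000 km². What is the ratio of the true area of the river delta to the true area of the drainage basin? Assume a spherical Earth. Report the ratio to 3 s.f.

0.177

Mercator's areal exaggeration is sec²φ; hence true area = (apparent area) · cos²φ.
True area of river delta: 230000 × cos²(60.9°) = 230000 × 0.2365 = 54400 km².
True area of drainage basin: 399000 × cos²(28.5°) = 399000 × 0.7723 = 308200 km².
Ratio = 54400 / 308200 ≈ 0.177.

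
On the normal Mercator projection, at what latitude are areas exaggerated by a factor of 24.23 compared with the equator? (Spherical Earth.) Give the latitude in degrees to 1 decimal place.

Mercator areal scale is sec²φ.
sec²φ = 24.23  ⇒  cos²φ = 0.04127  ⇒  cos φ = 0.2032.
φ = arccos(0.2032) ≈ 78.3°.

78.3°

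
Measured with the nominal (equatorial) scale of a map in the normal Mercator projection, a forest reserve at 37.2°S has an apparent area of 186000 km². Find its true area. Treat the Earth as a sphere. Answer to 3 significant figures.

118000 km²

The Mercator projection is conformal; its linear scale factor is the same in every direction and equals sec φ = 1/cos φ.
Areal scale = k² = sec²φ = 1/cos²(37.2°) = 1/0.7965² = 1.576.
True area = apparent / (areal scale) = 186000 / 1.576 ≈ 118000 km².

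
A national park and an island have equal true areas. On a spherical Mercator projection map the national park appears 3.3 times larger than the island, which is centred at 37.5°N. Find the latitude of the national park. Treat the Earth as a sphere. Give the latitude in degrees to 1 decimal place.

On Mercator, (apparent₁)/(apparent₂) = sec²φ₁ / sec²φ₂ when true areas are equal.
cos²φ₂ / cos²φ₁ = 3.3  ⇒  cos φ₁ = cos 37.5° / √3.3 = 0.7934/1.817 = 0.4367.
φ₁ = arccos(0.4367) ≈ 64.1°.

64.1°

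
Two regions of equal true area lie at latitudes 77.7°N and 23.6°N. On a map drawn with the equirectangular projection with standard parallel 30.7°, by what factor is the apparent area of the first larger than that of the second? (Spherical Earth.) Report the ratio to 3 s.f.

4.30

With standard parallel φ₀ = 30.7°, the equirectangular projection gives x = Rλ cos φ₀, y = Rφ, so h = 1 and k = cos 30.7° / cos φ.
Areal scale at 77.7°: h·k = 1.000 × 4.036 = 4.036.
Areal scale at 23.6°: h·k = 1.000 × 0.9383 = 0.9383.
Ratio = 4.036/0.9383 ≈ 4.30.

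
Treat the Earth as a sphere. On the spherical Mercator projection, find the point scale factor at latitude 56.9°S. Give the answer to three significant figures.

1.83

The Mercator projection is conformal; its linear scale factor is the same in every direction and equals sec φ = 1/cos φ.
k = 1/cos 56.9° = 1/0.5461 = 1.831.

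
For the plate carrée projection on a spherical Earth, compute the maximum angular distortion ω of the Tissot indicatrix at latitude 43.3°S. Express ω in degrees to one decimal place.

Plate carrée maps x = Rλ, y = Rφ. The meridian scale is h = 1 and the parallel scale is k = 1/cos φ = sec φ.
At 43.3°: h = 1.000, k = 1.374; principal scales a = 1.374, b = 1.000.
sin(ω/2) = (a − b)/(a + b) = 0.3741/2.374 = 0.1576, so ω = 2 arcsin(0.1576) ≈ 18.1°.

18.1°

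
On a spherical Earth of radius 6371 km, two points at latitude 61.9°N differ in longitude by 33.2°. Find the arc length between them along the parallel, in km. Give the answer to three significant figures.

Arc length along a parallel = R cos φ · Δλ (with Δλ in radians).
= 6371 × cos 61.9° × (33.2° × π/180) = 6371 × 0.4710 × 0.5794 ≈ 1740 km.

1740 km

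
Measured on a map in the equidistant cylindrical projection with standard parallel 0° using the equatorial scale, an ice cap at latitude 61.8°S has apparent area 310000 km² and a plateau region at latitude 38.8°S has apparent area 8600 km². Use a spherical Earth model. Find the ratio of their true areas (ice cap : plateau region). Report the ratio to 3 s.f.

Plate carrée has h = 1 and k = sec φ, giving areal scale sec φ; true area = (apparent area) · cos φ.
True area of ice cap: 310000 × cos(61.8°) = 310000 × 0.4726 = 146500 km².
True area of plateau region: 8600 × cos(38.8°) = 8600 × 0.7793 = 6702 km².
Ratio = 146500 / 6702 ≈ 21.9.

21.9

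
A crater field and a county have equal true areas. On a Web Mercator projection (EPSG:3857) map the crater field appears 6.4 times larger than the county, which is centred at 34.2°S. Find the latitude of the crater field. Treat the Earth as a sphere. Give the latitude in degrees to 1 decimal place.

Mercator areal scale is sec²φ, so apparent-area ratio = sec²φ₁ / sec²φ₂ = cos²φ₂ / cos²φ₁.
cos²φ₂ / cos²φ₁ = 6.4  ⇒  cos φ₁ = cos 34.2° / √6.4 = 0.8271/2.530 = 0.3269.
φ₁ = arccos(0.3269) ≈ 70.9°.

70.9°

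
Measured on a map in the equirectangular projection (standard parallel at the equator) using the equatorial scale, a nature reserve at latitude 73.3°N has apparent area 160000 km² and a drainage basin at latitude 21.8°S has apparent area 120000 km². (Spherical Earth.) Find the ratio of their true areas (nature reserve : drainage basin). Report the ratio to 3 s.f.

0.413

On the plate carrée, areal scale = h·k = 1 × sec φ, so true area = apparent × cos φ.
True area of nature reserve: 160000 × cos(73.3°) = 160000 × 0.2874 = 45980 km².
True area of drainage basin: 120000 × cos(21.8°) = 120000 × 0.9285 = 111400 km².
Ratio = 45980 / 111400 ≈ 0.413.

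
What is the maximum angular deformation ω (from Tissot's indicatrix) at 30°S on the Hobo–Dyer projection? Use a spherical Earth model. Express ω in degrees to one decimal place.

10.0°

Hobo–Dyer is a cylindrical equal-area projection with standard parallels at ±37.5°. A cylindrical equal-area projection with standard parallel φ₀ has meridian scale h = cos φ / cos φ₀ and parallel scale k = cos φ₀ / cos φ (so areas are preserved, h·k = 1).
At 30°: h = 1.092, k = 0.9161; principal scales a = 1.092, b = 0.9161.
sin(ω/2) = (a − b)/(a + b) = 0.1755/2.008 = 0.08742, so ω = 2 arcsin(0.08742) ≈ 10.0°.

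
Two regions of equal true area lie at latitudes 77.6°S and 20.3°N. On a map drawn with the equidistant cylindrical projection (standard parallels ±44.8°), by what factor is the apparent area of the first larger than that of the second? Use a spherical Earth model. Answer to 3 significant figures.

4.37

The equidistant cylindrical projection with φ₀ = 44.8° has h = 1 (meridians true) and k = cos φ₀ / cos φ along parallels.
Areal scale at 77.6°: h·k = 1.000 × 3.304 = 3.304.
Areal scale at 20.3°: h·k = 1.000 × 0.7566 = 0.7566.
Ratio = 3.304/0.7566 ≈ 4.37.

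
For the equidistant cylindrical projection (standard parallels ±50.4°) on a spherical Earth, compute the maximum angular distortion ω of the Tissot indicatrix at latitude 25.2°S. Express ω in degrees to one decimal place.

The equidistant cylindrical projection with φ₀ = 50.4° has h = 1 (meridians true) and k = cos φ₀ / cos φ along parallels.
At 25.2°: h = 1.000, k = 0.7045; principal scales a = 1.000, b = 0.7045.
sin(ω/2) = (a − b)/(a + b) = 0.2955/1.704 = 0.1734, so ω = 2 arcsin(0.1734) ≈ 20.0°.

20.0°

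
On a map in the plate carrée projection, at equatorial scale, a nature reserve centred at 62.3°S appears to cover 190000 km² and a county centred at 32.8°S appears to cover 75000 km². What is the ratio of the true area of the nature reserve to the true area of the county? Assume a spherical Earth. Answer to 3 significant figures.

1.40

On the plate carrée, areal scale = h·k = 1 × sec φ, so true area = apparent × cos φ.
True area of nature reserve: 190000 × cos(62.3°) = 190000 × 0.4648 = 88320 km².
True area of county: 75000 × cos(32.8°) = 75000 × 0.8406 = 63040 km².
Ratio = 88320 / 63040 ≈ 1.40.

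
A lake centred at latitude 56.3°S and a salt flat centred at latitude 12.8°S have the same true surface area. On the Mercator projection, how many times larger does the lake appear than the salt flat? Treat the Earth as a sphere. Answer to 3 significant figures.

3.09

Mercator areal scale is sec²φ.
At 56.3°: sec²(56.3°) = 1/0.5548² = 3.248.
At 12.8°: sec²(12.8°) = 1/0.9751² = 1.052.
Ratio = 3.248/1.052 = cos²(12.8°)/cos²(56.3°) ≈ 3.09.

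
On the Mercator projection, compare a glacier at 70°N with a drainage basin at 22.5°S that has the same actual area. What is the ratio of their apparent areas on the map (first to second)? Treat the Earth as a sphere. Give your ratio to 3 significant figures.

7.30

On Mercator, area is exaggerated by sec²φ = 1/cos²φ.
At 70°: sec²(70°) = 1/0.3420² = 8.549.
At 22.5°: sec²(22.5°) = 1/0.9239² = 1.172.
Ratio = 8.549/1.172 = cos²(22.5°)/cos²(70°) ≈ 7.30.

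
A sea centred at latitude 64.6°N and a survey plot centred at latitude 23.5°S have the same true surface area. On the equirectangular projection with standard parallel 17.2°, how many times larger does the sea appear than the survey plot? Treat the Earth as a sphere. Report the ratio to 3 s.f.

2.14

With standard parallel φ₀ = 17.2°, the equirectangular projection gives x = Rλ cos φ₀, y = Rφ, so h = 1 and k = cos 17.2° / cos φ.
Areal scale at 64.6°: h·k = 1.000 × 2.227 = 2.227.
Areal scale at 23.5°: h·k = 1.000 × 1.042 = 1.042.
Ratio = 2.227/1.042 ≈ 2.14.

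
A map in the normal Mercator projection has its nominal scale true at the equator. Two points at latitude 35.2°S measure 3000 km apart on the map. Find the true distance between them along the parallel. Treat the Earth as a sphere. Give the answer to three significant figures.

2450 km

Mercator is conformal, so the point scale is isotropic: h = k = sec φ = 1/cos φ.
Along the parallel at 35.2°, map distances are exaggerated by k = sec 35.2° = 1.224.
True distance = 3000 / 1.224 = 3000 × cos 35.2° ≈ 2450 km.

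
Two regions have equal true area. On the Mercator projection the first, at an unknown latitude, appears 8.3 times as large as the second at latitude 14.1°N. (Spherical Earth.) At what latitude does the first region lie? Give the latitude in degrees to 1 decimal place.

On Mercator, (apparent₁)/(apparent₂) = sec²φ₁ / sec²φ₂ when true areas are equal.
cos²φ₂ / cos²φ₁ = 8.3  ⇒  cos φ₁ = cos 14.1° / √8.3 = 0.9699/2.881 = 0.3366.
φ₁ = arccos(0.3366) ≈ 70.3°.

70.3°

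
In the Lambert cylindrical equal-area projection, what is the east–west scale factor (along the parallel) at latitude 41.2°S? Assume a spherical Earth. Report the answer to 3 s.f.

The Lambert cylindrical equal-area projection is the cylindrical equal-area projection with its standard parallel at the equator (φ₀ = 0). Cylindrical equal-area (φ₀ = 0°): h = cos φ / cos 0° along meridians, k = cos 0° / cos φ along parallels; h·k = 1.
k = cos 0° / cos 41.2° = 1.000/0.7524 = 1.329.

1.33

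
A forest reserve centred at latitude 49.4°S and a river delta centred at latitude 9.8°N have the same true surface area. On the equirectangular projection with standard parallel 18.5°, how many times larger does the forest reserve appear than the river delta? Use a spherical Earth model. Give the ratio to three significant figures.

1.51

The equidistant cylindrical projection with φ₀ = 18.5° has h = 1 (meridians true) and k = cos φ₀ / cos φ along parallels.
Areal scale at 49.4°: h·k = 1.000 × 1.457 = 1.457.
Areal scale at 9.8°: h·k = 1.000 × 0.9624 = 0.9624.
Ratio = 1.457/0.9624 ≈ 1.51.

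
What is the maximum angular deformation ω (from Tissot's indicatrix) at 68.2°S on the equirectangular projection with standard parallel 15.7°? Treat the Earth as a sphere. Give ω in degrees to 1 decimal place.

The equidistant cylindrical projection with φ₀ = 15.7° has h = 1 (meridians true) and k = cos φ₀ / cos φ along parallels.
At 68.2°: h = 1.000, k = 2.592; principal scales a = 2.592, b = 1.000.
sin(ω/2) = (a − b)/(a + b) = 1.592/3.592 = 0.4433, so ω = 2 arcsin(0.4433) ≈ 52.6°.

52.6°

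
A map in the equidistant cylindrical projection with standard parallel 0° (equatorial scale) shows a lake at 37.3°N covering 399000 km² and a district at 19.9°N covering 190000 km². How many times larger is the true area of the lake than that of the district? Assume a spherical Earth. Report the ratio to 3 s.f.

Plate carrée has h = 1 and k = sec φ, giving areal scale sec φ; true area = (apparent area) · cos φ.
True area of lake: 399000 × cos(37.3°) = 399000 × 0.7955 = 317400 km².
True area of district: 190000 × cos(19.9°) = 190000 × 0.9403 = 178700 km².
Ratio = 317400 / 178700 ≈ 1.78.

1.78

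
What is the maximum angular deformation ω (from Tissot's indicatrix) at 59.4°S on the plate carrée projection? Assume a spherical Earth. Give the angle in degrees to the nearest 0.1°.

38.0°

In the plate carrée (x = Rλ, y = Rφ), meridians are true-scale (h = 1) and parallels are stretched by k = sec φ.
At 59.4°: h = 1.000, k = 1.964; principal scales a = 1.964, b = 1.000.
sin(ω/2) = (a − b)/(a + b) = 0.9645/2.964 = 0.3253, so ω = 2 arcsin(0.3253) ≈ 38.0°.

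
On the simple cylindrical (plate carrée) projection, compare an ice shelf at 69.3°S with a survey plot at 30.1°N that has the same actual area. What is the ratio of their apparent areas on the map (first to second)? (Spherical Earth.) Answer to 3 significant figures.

2.45

Plate carrée maps x = Rλ, y = Rφ. The meridian scale is h = 1 and the parallel scale is k = 1/cos φ = sec φ.
Areal scale at 69.3°: h·k = 1.000 × 2.829 = 2.829.
Areal scale at 30.1°: h·k = 1.000 × 1.156 = 1.156.
Ratio = 2.829/1.156 ≈ 2.45.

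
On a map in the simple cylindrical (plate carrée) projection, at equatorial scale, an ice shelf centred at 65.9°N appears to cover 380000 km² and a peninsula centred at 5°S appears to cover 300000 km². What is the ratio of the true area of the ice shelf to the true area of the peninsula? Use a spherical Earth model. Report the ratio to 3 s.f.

0.519

On the plate carrée, areal scale = h·k = 1 × sec φ, so true area = apparent × cos φ.
True area of ice shelf: 380000 × cos(65.9°) = 380000 × 0.4083 = 155200 km².
True area of peninsula: 300000 × cos(5°) = 300000 × 0.9962 = 298900 km².
Ratio = 155200 / 298900 ≈ 0.519.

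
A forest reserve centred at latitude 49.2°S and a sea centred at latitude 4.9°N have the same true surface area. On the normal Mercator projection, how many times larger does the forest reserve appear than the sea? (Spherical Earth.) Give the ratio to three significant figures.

2.33

On Mercator, area is exaggerated by sec²φ = 1/cos²φ.
At 49.2°: sec²(49.2°) = 1/0.6534² = 2.342.
At 4.9°: sec²(4.9°) = 1/0.9963² = 1.007.
Ratio = 2.342/1.007 = cos²(4.9°)/cos²(49.2°) ≈ 2.33.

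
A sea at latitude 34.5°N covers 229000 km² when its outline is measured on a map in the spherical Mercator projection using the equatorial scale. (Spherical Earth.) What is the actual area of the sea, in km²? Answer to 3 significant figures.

Mercator is conformal, so the point scale is isotropic: h = k = sec φ = 1/cos φ.
Areal scale = k² = sec²φ = 1/cos²(34.5°) = 1/0.8241² = 1.472.
True area = apparent / (areal scale) = 229000 / 1.472 ≈ 156000 km².

156000 km²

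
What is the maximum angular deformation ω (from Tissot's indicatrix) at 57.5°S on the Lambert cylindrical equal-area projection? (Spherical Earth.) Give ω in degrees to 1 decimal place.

67.0°

The Lambert cylindrical equal-area projection is the cylindrical equal-area projection with its standard parallel at the equator (φ₀ = 0). For cylindrical equal-area with standard parallel φ₀, h = cos φ / cos φ₀ and k = cos φ₀ / cos φ, so h·k = 1.
At 57.5°: h = 0.5373, k = 1.861; principal scales a = 1.861, b = 0.5373.
sin(ω/2) = (a − b)/(a + b) = 1.324/2.398 = 0.5520, so ω = 2 arcsin(0.5520) ≈ 67.0°.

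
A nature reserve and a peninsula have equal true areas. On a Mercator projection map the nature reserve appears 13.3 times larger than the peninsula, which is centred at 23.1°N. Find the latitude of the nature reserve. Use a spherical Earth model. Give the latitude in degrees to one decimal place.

75.4°

On Mercator, (apparent₁)/(apparent₂) = sec²φ₁ / sec²φ₂ when true areas are equal.
cos²φ₂ / cos²φ₁ = 13.3  ⇒  cos φ₁ = cos 23.1° / √13.3 = 0.9198/3.647 = 0.2522.
φ₁ = arccos(0.2522) ≈ 75.4°.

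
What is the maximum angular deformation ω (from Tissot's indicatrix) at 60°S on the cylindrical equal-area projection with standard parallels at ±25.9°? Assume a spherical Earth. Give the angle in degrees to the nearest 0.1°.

For cylindrical equal-area with standard parallel φ₀, h = cos φ / cos φ₀ and k = cos φ₀ / cos φ, so h·k = 1.
At 60°: h = 0.5558, k = 1.799; principal scales a = 1.799, b = 0.5558.
sin(ω/2) = (a − b)/(a + b) = 1.243/2.355 = 0.5279, so ω = 2 arcsin(0.5279) ≈ 63.7°.

63.7°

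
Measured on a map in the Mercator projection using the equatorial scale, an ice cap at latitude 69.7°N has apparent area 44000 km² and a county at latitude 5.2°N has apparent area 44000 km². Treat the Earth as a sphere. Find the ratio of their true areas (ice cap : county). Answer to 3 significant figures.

0.121

On Mercator the areal scale is sec²φ, so true area = apparent × cos²φ.
True area of ice cap: 44000 × cos²(69.7°) = 44000 × 0.1204 = 5296 km².
True area of county: 44000 × cos²(5.2°) = 44000 × 0.9918 = 43640 km².
Ratio = 5296 / 43640 ≈ 0.121.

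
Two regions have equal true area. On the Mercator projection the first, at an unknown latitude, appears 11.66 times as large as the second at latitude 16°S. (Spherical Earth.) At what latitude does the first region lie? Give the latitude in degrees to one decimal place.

73.6°

Mercator areal scale is sec²φ, so apparent-area ratio = sec²φ₁ / sec²φ₂ = cos²φ₂ / cos²φ₁.
cos²φ₂ / cos²φ₁ = 11.66  ⇒  cos φ₁ = cos 16° / √11.66 = 0.9613/3.415 = 0.2815.
φ₁ = arccos(0.2815) ≈ 73.6°.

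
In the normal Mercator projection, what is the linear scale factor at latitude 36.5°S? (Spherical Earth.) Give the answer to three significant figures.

1.24

The Mercator projection is conformal; its linear scale factor is the same in every direction and equals sec φ = 1/cos φ.
k = 1/cos 36.5° = 1/0.8039 = 1.244.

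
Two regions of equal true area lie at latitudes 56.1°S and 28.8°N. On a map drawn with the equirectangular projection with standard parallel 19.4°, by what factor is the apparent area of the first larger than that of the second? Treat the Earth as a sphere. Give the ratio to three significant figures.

1.57

With standard parallel φ₀ = 19.4°, the equirectangular projection gives x = Rλ cos φ₀, y = Rφ, so h = 1 and k = cos 19.4° / cos φ.
Areal scale at 56.1°: h·k = 1.000 × 1.691 = 1.691.
Areal scale at 28.8°: h·k = 1.000 × 1.076 = 1.076.
Ratio = 1.691/1.076 ≈ 1.57.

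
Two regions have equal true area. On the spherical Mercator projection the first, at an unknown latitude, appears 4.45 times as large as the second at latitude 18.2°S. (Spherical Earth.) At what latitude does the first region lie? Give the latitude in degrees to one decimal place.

For equal true areas on Mercator, apparent areas scale as sec²φ, so the ratio is cos²φ₂ / cos²φ₁.
cos²φ₂ / cos²φ₁ = 4.45  ⇒  cos φ₁ = cos 18.2° / √4.45 = 0.9500/2.110 = 0.4503.
φ₁ = arccos(0.4503) ≈ 63.2°.

63.2°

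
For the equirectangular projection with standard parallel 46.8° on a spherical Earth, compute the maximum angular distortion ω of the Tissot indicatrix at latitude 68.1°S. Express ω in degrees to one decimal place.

In the equirectangular projection with standard parallel φ₀ = 46.8° (x = Rλ cos φ₀, y = Rφ), meridians are true-scale (h = 1) and the parallel scale is k = cos φ₀ / cos φ.
At 68.1°: h = 1.000, k = 1.835; principal scales a = 1.835, b = 1.000.
sin(ω/2) = (a − b)/(a + b) = 0.8353/2.835 = 0.2946, so ω = 2 arcsin(0.2946) ≈ 34.3°.

34.3°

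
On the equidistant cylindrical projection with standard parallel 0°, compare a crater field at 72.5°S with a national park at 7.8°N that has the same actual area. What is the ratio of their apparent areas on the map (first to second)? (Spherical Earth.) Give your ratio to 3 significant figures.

3.29

In the plate carrée (x = Rλ, y = Rφ), meridians are true-scale (h = 1) and parallels are stretched by k = sec φ.
Areal scale at 72.5°: h·k = 1.000 × 3.326 = 3.326.
Areal scale at 7.8°: h·k = 1.000 × 1.009 = 1.009.
Ratio = 3.326/1.009 ≈ 3.29.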